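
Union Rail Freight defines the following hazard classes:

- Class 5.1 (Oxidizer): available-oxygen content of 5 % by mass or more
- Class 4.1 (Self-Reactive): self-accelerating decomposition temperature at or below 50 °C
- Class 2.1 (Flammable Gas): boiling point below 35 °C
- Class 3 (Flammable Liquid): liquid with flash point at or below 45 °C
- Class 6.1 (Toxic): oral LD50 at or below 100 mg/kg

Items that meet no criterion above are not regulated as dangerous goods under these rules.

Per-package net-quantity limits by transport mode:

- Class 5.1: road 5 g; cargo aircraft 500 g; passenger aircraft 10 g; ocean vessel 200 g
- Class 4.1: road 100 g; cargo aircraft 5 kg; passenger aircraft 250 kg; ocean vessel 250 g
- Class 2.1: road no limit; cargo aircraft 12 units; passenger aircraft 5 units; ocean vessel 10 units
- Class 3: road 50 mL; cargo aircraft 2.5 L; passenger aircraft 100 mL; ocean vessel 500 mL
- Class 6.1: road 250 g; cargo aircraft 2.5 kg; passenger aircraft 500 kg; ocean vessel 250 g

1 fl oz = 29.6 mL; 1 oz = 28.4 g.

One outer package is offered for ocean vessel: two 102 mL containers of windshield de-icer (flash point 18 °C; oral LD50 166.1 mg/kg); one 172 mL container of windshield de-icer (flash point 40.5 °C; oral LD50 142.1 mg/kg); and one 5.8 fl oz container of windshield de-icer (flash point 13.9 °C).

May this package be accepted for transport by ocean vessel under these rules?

No

Flash point 18 °C meets the Class 3 criterion (Flammable Liquid), so the windshield de-icer is Class 3.
Flash point 40.5 °C meets the Class 3 criterion (Flammable Liquid), so the windshield de-icer is Class 3.
With flash point 13.9 °C (≤ 45 °C), the windshield de-icer falls in Class 3.
Total Class 3: (two 102 mL containers = 204 mL) + 172 mL + (one 5.8 fl oz container = 171.68 mL) = 547.68 mL.
547.68 mL exceeds the ocean vessel limit of 500 mL for Class 3.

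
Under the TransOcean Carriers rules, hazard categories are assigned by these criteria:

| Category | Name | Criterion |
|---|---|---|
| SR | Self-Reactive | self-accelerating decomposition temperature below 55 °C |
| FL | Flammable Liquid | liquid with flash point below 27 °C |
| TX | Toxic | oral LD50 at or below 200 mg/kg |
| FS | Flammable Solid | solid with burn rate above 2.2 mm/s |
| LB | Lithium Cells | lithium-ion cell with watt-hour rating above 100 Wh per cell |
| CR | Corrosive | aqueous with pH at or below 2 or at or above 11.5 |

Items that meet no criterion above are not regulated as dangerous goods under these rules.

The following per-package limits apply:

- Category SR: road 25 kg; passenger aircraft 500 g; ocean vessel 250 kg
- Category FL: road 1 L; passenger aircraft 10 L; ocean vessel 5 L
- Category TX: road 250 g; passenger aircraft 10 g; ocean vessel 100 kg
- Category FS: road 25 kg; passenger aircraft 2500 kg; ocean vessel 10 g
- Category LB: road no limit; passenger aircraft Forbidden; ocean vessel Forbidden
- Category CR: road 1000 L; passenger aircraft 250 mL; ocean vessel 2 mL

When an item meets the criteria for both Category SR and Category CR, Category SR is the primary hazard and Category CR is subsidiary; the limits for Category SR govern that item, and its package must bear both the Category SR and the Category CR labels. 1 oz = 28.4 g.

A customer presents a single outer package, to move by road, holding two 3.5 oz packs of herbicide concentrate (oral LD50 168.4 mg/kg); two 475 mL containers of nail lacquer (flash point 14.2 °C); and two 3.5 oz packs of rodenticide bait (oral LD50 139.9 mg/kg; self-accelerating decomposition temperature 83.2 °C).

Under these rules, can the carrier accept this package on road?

Herbicide concentrate: oral LD50 168.4 mg/kg ≤ 200 mg/kg → Category TX (Toxic).
Flash point 14.2 °C meets the Category FL criterion (Flammable Liquid), so the nail lacquer is Category FL.
Rodenticide bait: oral LD50 139.9 mg/kg ≤ 200 mg/kg → Category TX (Toxic).
Category TX net quantity: (two 3.5 oz packs = 198.8 g) + (two 3.5 oz packs = 198.8 g) = 397.6 g.
397.6 g > 250 g (road limit, Category TX) — over the limit.
Category FL quantity: two 475 mL containers = 950 mL.
That is within the Category FL road limit of 1 L.

No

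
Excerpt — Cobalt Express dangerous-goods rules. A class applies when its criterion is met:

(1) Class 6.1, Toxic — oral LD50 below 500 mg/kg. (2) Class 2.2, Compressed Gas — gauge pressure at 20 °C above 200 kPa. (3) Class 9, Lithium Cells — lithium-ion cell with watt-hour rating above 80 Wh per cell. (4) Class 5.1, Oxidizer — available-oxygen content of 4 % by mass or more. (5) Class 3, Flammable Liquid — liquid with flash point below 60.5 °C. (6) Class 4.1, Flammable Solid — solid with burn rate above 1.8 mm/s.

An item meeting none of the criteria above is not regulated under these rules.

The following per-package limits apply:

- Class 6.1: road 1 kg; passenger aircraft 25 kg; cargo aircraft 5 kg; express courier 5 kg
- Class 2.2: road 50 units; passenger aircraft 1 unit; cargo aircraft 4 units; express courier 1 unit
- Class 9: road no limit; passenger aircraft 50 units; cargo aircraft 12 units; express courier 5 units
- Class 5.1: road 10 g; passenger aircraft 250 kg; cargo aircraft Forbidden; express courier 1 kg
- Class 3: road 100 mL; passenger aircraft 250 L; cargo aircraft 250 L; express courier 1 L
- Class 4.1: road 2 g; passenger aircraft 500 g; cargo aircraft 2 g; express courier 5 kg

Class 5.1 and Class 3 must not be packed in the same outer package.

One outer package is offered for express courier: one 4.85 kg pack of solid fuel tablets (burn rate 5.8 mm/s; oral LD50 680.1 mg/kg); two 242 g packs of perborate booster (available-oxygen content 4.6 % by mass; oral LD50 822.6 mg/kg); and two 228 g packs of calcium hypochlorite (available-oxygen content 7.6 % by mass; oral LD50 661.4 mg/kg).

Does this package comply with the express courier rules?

With burn rate 5.8 mm/s (> 1.8 mm/s), the solid fuel tablets fall in Class 4.1.
Perborate booster: available-oxygen content 4.6 % by mass ≥ 4 % by mass → Class 5.1 (Oxidizer).
Available-oxygen content 7.6 % by mass meets the Class 5.1 criterion (Oxidizer), so the calcium hypochlorite is Class 5.1.
Total Class 5.1: (two 242 g packs = 484 g) + (two 228 g packs = 456 g) = 940 g.
940 g ≤ 1 kg (express courier limit, Class 5.1) — within limit.
Class 4.1 quantity: 4.85 kg.
4.85 kg is within the express courier limit of 5 kg for Class 4.1.
The segregation rule (Class 5.1 with Class 3) does not apply to Class 5.1 with Class 4.1.
Every hazard class is within its express courier limit and no segregation rule is violated.

Yes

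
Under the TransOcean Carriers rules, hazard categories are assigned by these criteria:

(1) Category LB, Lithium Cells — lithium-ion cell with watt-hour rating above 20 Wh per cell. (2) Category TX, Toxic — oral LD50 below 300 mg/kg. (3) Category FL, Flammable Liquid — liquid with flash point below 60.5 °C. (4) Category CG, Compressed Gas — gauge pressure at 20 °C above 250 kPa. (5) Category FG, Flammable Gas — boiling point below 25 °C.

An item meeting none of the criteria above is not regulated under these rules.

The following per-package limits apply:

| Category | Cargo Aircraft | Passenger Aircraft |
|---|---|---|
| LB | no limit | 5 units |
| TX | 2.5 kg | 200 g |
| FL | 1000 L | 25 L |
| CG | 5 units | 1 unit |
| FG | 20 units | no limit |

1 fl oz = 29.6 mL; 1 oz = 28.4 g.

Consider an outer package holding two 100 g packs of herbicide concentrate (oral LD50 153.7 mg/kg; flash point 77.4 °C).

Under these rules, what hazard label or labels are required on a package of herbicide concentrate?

Herbicide concentrate: oral LD50 153.7 mg/kg < 300 mg/kg → Category TX (Toxic).
Only the Category TX label is required.

Category TX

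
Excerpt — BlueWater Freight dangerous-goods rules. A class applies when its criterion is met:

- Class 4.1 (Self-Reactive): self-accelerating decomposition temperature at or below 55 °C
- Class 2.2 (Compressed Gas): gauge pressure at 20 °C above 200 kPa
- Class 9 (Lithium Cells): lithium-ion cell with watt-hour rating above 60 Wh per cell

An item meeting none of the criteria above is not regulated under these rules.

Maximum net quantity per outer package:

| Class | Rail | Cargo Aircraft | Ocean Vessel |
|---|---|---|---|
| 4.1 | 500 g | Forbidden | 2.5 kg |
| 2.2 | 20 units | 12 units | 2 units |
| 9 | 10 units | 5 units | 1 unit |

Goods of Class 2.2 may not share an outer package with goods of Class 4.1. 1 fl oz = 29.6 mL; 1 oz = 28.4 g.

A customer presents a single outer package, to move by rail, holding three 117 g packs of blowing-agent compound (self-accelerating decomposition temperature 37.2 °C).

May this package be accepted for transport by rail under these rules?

Yes

With self-accelerating decomposition temperature 37.2 °C (≤ 55 °C), the blowing-agent compound falls in Class 4.1.
Class 4.1 quantity: three 117 g packs = 351 g.
351 g ≤ 500 g (rail limit, Class 4.1) — within limit.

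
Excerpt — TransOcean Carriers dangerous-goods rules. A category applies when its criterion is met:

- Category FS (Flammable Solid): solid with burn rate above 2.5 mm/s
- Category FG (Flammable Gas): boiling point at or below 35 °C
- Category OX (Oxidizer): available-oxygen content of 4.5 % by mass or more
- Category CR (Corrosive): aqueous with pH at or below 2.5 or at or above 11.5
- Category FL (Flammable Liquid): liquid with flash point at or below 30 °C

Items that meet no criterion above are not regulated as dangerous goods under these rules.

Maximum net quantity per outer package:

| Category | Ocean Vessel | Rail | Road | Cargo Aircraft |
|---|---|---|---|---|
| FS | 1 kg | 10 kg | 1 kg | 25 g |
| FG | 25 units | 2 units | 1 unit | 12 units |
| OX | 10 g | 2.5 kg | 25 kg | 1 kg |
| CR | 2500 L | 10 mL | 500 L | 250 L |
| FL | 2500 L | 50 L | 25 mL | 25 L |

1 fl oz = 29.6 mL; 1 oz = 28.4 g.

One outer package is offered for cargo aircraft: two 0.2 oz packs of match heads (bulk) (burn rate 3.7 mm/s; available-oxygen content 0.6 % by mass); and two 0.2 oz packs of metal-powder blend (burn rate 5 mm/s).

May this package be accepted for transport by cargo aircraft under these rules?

Burn rate 3.7 mm/s meets the Category FS criterion (Flammable Solid), so the match heads (bulk) are Category FS.
The metal-powder blend has burn rate 5 mm/s, which is > 2.5 mm/s, so it is Category FS (Flammable Solid).
Total Category FS: (two 0.2 oz packs = 11.36 g) + (two 0.2 oz packs = 11.36 g) = 22.72 g.
22.72 g is within the cargo aircraft limit of 25 g for Category FS.

Yes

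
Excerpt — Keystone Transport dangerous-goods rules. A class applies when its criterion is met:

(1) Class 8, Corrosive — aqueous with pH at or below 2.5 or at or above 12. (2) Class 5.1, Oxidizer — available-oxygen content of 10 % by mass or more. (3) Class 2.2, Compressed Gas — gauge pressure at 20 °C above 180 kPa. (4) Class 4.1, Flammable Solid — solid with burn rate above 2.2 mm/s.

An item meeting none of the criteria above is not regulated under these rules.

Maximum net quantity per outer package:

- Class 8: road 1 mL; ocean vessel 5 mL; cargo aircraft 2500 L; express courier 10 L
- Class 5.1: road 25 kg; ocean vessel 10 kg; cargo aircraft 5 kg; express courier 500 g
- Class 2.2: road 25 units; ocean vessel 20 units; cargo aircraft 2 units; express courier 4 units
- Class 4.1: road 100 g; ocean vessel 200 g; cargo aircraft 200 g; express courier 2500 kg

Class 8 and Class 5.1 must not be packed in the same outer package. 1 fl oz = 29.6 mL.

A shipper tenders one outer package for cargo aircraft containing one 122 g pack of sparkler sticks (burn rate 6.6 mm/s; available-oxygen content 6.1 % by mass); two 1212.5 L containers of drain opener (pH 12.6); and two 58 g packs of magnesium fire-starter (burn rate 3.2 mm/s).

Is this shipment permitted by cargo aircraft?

No

Sparkler sticks: burn rate 6.6 mm/s > 2.2 mm/s → Class 4.1 (Flammable Solid).
Drain opener: pH 12.6 ≥ 12 → Class 8 (Corrosive).
The magnesium fire-starter has burn rate 3.2 mm/s, which is > 2.2 mm/s, so it is Class 4.1 (Flammable Solid).
Total Class 4.1: 122 g + (two 58 g packs = 116 g) = 238 g.
238 g > 200 g (cargo aircraft limit, Class 4.1) — over the limit.
Class 8 quantity: two 1212.5 L containers = 2425 L.
2425 L is within the cargo aircraft limit of 2500 L for Class 8.
The segregation rule (Class 8 with Class 5.1) does not apply to Class 4.1 with Class 8.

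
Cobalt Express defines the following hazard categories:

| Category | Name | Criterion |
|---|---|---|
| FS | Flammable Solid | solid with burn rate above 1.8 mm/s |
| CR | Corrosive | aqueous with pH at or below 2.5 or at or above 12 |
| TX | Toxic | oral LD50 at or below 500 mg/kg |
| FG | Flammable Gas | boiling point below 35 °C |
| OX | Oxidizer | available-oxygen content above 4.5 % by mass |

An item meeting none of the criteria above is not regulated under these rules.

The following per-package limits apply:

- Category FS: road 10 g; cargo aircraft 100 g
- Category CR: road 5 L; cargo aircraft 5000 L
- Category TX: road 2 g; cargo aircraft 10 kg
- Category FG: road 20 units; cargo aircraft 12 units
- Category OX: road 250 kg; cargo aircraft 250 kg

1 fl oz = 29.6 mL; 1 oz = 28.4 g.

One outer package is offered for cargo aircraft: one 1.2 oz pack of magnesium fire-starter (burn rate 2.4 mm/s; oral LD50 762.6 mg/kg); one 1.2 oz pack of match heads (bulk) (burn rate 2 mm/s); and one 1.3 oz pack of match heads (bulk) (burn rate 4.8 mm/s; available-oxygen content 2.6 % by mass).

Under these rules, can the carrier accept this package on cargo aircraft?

No

The magnesium fire-starter has burn rate 2.4 mm/s, which is > 1.8 mm/s, so it is Category FS (Flammable Solid).
The match heads (bulk) have burn rate 2 mm/s, which is > 1.8 mm/s, so they are Category FS (Flammable Solid).
With burn rate 4.8 mm/s (> 1.8 mm/s), the match heads (bulk) fall in Category FS.
Category FS net quantity: (one 1.2 oz pack = 34.08 g) + (one 1.2 oz pack = 34.08 g) + (one 1.3 oz pack = 36.92 g) = 105.08 g.
That exceeds the Category FS cargo aircraft limit of 100 g.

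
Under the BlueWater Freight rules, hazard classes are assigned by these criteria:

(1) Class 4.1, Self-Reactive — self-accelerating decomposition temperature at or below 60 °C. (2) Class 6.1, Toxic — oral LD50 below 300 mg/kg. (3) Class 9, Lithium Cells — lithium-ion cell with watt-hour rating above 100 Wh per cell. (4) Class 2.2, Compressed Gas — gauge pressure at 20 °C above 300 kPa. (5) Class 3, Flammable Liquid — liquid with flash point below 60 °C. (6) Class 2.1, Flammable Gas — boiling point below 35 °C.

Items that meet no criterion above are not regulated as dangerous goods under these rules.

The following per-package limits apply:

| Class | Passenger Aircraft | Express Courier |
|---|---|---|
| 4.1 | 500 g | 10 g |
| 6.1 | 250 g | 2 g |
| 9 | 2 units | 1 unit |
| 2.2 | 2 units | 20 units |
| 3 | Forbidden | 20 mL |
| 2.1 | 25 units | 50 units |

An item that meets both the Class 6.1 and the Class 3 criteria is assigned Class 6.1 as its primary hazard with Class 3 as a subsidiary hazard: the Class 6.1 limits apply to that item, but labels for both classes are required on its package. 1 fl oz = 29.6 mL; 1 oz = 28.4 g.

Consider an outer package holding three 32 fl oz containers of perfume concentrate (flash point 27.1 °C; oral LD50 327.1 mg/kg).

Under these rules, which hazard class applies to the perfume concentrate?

Class 3

The perfume concentrate has flash point 27.1 °C, which is < 60 °C, so it is Class 3 (Flammable Liquid).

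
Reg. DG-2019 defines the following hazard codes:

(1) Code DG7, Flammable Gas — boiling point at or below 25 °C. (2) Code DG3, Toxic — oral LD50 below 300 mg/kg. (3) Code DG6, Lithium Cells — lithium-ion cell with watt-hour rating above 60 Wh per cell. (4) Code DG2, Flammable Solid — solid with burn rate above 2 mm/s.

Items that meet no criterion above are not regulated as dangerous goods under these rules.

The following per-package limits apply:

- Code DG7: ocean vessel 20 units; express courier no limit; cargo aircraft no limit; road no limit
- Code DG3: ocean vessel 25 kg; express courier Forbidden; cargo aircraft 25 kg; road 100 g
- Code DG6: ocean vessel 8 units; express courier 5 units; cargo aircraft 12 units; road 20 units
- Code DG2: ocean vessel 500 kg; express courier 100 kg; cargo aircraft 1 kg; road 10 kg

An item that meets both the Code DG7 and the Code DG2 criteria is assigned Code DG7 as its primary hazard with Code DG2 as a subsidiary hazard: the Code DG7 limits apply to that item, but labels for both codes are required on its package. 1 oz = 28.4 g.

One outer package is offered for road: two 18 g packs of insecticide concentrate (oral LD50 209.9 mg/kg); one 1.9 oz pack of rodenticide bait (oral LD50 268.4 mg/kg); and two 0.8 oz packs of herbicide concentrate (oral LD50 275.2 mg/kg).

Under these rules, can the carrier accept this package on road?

No

Oral LD50 209.9 mg/kg meets the Code DG3 criterion (Toxic), so the insecticide concentrate is Code DG3.
Oral LD50 268.4 mg/kg meets the Code DG3 criterion (Toxic), so the rodenticide bait is Code DG3.
Herbicide concentrate: oral LD50 275.2 mg/kg < 300 mg/kg → Code DG3 (Toxic).
Code DG3 net quantity: (two 18 g packs = 36 g) + (one 1.9 oz pack = 53.96 g) + (two 0.8 oz packs = 45.44 g) = 135.4 g.
135.4 g > 100 g (road limit, Code DG3) — over the limit.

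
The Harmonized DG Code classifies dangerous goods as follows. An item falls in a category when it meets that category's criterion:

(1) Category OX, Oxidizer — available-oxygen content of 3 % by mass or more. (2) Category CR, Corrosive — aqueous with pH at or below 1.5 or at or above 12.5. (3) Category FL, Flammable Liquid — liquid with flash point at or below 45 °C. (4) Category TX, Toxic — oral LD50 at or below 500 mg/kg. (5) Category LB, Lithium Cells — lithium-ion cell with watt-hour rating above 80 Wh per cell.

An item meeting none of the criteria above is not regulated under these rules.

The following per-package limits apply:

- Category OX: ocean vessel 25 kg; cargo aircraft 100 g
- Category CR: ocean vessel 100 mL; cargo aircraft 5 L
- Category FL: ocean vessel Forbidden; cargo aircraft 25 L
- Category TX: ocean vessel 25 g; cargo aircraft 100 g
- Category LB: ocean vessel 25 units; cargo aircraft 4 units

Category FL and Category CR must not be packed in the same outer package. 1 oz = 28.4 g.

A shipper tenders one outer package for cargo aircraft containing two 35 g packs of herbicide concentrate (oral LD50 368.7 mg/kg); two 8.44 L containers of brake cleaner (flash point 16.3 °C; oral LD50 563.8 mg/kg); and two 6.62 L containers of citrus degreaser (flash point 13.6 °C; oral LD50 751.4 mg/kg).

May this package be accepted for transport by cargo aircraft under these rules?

With oral LD50 368.7 mg/kg (≤ 500 mg/kg), the herbicide concentrate falls in Category TX.
Flash point 16.3 °C meets the Category FL criterion (Flammable Liquid), so the brake cleaner is Category FL.
With flash point 13.6 °C (≤ 45 °C), the citrus degreaser falls in Category FL.
Category TX quantity: two 35 g packs = 70 g.
70 g ≤ 100 g (cargo aircraft limit, Category TX) — within limit.
Total Category FL: (two 8.44 L containers = 16.88 L) + (two 6.62 L containers = 13.24 L) = 30.12 L.
30.12 L exceeds the cargo aircraft limit of 25 L for Category FL.
The segregation rule (Category FL with Category CR) does not apply to Category TX with Category FL.

No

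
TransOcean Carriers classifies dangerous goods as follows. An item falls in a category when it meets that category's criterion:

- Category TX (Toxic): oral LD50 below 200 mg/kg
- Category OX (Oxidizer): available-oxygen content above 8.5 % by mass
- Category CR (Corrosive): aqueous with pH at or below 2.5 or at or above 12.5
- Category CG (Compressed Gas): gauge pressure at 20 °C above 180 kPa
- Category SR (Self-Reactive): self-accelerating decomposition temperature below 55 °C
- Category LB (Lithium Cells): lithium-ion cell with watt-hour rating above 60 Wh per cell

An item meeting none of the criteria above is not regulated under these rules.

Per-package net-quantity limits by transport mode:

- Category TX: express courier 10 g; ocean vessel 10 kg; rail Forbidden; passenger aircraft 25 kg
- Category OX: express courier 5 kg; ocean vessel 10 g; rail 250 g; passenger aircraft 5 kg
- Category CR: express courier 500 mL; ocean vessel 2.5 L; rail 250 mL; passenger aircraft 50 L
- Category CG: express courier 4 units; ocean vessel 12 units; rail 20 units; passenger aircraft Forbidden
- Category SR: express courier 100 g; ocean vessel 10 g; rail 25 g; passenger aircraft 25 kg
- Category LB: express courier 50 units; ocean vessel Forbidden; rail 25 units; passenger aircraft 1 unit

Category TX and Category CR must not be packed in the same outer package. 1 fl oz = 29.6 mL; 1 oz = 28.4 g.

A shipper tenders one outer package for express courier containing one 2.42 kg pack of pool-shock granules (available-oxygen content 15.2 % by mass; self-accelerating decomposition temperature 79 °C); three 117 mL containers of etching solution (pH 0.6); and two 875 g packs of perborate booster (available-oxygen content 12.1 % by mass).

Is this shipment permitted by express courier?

Yes

Pool-shock granules: available-oxygen content 15.2 % by mass > 8.5 % by mass → Category OX (Oxidizer).
pH 0.6 meets the Category CR criterion (Corrosive), so the etching solution is Category CR.
With available-oxygen content 12.1 % by mass (> 8.5 % by mass), the perborate booster falls in Category OX.
Total Category OX: 2.42 kg + (two 875 g packs = 1.75 kg) = 4.17 kg.
4.17 kg is within the express courier limit of 5 kg for Category OX.
Category CR quantity: three 117 mL containers = 351 mL.
351 mL ≤ 500 mL (express courier limit, Category CR) — within limit.
The segregation rule (Category TX with Category CR) does not apply to Category OX with Category CR.
Every hazard category is within its express courier limit and no segregation rule is violated.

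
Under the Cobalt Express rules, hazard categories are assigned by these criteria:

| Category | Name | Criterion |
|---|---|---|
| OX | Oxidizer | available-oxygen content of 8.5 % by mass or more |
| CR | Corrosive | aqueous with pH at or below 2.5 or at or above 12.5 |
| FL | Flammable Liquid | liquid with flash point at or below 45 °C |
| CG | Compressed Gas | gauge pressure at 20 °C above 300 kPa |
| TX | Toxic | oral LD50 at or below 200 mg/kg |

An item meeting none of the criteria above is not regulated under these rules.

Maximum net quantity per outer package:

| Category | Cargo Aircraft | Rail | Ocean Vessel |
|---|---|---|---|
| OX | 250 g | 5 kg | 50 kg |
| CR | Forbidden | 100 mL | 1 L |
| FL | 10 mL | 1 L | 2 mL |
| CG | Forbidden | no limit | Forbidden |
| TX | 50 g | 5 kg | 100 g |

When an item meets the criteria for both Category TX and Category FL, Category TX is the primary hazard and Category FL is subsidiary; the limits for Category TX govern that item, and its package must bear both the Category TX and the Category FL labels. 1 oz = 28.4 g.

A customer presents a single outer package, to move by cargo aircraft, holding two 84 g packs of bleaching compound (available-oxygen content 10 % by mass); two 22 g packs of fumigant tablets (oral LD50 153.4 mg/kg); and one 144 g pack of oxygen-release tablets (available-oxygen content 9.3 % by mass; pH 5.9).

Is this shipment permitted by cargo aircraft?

With available-oxygen content 10 % by mass (≥ 8.5 % by mass), the bleaching compound falls in Category OX.
Fumigant tablets: oral LD50 153.4 mg/kg ≤ 200 mg/kg → Category TX (Toxic).
Oxygen-release tablets: available-oxygen content 9.3 % by mass ≥ 8.5 % by mass → Category OX (Oxidizer).
Total Category OX: (two 84 g packs = 168 g) + 144 g = 312 g.
That exceeds the Category OX cargo aircraft limit of 250 g.
Category TX quantity: two 22 g packs = 44 g.
44 g ≤ 50 g (cargo aircraft limit, Category TX) — within limit.

No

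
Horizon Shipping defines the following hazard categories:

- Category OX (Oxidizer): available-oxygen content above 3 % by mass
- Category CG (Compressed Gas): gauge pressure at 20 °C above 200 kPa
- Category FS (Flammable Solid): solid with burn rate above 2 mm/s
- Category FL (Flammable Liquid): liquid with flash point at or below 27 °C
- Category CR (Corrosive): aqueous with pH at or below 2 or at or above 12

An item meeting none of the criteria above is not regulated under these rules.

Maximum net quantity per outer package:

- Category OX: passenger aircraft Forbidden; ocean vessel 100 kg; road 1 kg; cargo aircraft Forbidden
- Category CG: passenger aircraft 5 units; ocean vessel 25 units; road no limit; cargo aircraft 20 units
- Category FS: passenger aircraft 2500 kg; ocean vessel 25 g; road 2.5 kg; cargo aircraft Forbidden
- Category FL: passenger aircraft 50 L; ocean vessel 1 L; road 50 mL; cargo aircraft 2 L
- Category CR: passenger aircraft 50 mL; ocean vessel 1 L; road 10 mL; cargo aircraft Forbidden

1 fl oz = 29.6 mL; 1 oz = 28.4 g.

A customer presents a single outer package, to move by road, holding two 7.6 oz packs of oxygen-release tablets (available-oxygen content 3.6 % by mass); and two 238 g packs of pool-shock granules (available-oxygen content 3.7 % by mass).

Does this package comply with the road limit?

Yes

The oxygen-release tablets have available-oxygen content 3.6 % by mass, which is > 3 % by mass, so they are Category OX (Oxidizer).
Pool-shock granules: available-oxygen content 3.7 % by mass > 3 % by mass → Category OX (Oxidizer).
Category OX net quantity: (two 7.6 oz packs = 431.68 g) + (two 238 g packs = 476 g) = 907.68 g.
907.68 g ≤ 1 kg (road limit, Category OX) — within limit.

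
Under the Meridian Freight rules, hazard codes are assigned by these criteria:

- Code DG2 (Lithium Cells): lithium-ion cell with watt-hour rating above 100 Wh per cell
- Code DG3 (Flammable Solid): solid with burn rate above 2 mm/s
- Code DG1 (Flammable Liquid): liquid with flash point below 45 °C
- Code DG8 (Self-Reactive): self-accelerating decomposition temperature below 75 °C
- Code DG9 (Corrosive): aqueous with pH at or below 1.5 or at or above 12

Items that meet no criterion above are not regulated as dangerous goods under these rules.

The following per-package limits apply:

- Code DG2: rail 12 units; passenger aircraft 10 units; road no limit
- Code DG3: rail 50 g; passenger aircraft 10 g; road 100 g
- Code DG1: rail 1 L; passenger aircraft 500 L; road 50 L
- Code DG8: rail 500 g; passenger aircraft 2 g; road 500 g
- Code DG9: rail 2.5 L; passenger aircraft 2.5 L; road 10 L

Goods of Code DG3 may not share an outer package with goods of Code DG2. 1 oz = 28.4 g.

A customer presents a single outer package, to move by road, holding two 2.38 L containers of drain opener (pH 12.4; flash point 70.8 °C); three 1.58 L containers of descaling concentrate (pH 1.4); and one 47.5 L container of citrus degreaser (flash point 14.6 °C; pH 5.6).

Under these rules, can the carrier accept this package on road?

Yes

With pH 12.4 (≥ 12), the drain opener falls in Code DG9.
The descaling concentrate has pH 1.4, which is ≤ 1.5, so it is Code DG9 (Corrosive).
Flash point 14.6 °C meets the Code DG1 criterion (Flammable Liquid), so the citrus degreaser is Code DG1.
Total Code DG9: (two 2.38 L containers = 4.76 L) + (three 1.58 L containers = 4.74 L) = 9.5 L.
9.5 L is within the road limit of 10 L for Code DG9.
Code DG1 quantity: 47.5 L.
47.5 L ≤ 50 L (road limit, Code DG1) — within limit.
The segregation rule (Code DG3 with Code DG2) does not apply to Code DG9 with Code DG1.
Every hazard code is within its road limit and no segregation rule is violated.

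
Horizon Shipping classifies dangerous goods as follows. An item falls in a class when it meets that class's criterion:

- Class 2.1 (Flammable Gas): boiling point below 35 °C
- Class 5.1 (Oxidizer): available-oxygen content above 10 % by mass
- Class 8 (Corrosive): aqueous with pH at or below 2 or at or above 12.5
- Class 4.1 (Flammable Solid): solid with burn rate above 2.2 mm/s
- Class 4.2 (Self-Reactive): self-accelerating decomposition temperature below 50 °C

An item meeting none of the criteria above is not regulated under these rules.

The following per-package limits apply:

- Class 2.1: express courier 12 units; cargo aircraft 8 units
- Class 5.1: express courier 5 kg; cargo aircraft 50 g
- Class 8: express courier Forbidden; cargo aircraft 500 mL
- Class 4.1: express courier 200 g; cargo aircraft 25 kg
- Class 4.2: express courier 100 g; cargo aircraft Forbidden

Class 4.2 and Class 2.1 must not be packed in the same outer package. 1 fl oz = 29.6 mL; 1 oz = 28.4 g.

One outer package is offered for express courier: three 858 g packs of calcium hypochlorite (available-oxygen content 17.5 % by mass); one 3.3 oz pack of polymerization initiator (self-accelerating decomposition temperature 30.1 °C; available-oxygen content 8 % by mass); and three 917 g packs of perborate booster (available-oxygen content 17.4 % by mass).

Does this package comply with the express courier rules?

The calcium hypochlorite has available-oxygen content 17.5 % by mass, which is > 10 % by mass, so it is Class 5.1 (Oxidizer).
Self-accelerating decomposition temperature 30.1 °C meets the Class 4.2 criterion (Self-Reactive), so the polymerization initiator is Class 4.2.
Perborate booster: available-oxygen content 17.4 % by mass > 10 % by mass → Class 5.1 (Oxidizer).
Total Class 5.1: (three 858 g packs = 2.574 kg) + (three 917 g packs = 2.751 kg) = 5.325 kg.
That exceeds the Class 5.1 express courier limit of 5 kg.
Class 4.2 quantity: one 3.3 oz pack = 93.72 g.
93.72 g is within the express courier limit of 100 g for Class 4.2.
The segregation rule (Class 4.2 with Class 2.1) does not apply to Class 5.1 with Class 4.2.

No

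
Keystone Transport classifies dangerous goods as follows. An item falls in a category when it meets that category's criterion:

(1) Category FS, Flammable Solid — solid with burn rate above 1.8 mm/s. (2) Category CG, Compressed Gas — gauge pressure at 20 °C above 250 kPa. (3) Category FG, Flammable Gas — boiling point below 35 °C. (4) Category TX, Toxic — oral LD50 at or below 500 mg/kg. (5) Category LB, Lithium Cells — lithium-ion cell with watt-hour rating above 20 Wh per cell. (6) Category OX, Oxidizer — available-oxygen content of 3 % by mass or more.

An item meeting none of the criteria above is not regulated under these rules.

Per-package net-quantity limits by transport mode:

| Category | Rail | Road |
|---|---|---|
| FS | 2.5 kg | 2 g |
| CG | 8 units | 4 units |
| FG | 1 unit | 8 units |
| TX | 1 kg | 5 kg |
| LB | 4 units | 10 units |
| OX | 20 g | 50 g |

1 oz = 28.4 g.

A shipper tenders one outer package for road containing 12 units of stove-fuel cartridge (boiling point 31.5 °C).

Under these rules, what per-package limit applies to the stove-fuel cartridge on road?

With boiling point 31.5 °C (< 35 °C), the stove-fuel cartridge falls in Category FG.
The road limit for Category FG is 8 units.

8 units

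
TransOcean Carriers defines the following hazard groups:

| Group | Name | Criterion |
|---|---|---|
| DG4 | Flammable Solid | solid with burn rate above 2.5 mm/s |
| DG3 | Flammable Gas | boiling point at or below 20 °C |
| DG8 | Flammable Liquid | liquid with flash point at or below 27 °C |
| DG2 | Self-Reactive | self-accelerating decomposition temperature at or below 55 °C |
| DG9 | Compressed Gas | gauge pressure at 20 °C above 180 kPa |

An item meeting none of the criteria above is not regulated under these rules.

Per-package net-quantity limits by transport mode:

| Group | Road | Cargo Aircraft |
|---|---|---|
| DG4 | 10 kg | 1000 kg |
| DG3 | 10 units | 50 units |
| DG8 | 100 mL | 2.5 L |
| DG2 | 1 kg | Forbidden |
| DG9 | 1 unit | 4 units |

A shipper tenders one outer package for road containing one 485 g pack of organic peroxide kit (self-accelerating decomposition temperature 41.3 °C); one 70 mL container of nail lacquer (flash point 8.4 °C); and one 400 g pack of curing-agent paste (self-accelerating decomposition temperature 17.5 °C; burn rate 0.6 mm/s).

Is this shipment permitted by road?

Yes

Self-accelerating decomposition temperature 41.3 °C meets the Group DG2 criterion (Self-Reactive), so the organic peroxide kit is Group DG2.
Flash point 8.4 °C meets the Group DG8 criterion (Flammable Liquid), so the nail lacquer is Group DG8.
Curing-agent paste: self-accelerating decomposition temperature 17.5 °C ≤ 55 °C → Group DG2 (Self-Reactive).
Group DG2 net quantity: 485 g + 400 g = 885 g.
885 g is within the road limit of 1 kg for Group DG2.
Group DG8 quantity: 70 mL.
That is within the Group DG8 road limit of 100 mL.
Every hazard group is within its road limit and no segregation rule is violated.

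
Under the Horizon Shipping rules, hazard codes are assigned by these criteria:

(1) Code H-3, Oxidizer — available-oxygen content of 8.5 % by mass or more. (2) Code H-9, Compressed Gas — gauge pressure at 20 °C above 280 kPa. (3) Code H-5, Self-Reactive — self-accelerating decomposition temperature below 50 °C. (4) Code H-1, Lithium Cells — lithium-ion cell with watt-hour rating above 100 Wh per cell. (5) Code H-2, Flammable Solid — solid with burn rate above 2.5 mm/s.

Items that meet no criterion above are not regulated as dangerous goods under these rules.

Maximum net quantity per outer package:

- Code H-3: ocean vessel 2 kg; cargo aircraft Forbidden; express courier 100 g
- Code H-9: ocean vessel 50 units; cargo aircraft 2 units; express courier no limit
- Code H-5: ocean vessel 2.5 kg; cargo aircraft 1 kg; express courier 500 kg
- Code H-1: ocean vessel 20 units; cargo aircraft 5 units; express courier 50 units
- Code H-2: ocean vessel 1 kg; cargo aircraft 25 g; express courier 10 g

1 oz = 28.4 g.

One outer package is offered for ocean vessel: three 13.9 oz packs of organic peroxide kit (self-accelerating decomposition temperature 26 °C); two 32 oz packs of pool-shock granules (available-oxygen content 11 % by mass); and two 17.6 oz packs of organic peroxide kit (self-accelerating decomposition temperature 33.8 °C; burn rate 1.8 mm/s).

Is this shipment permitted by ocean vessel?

The organic peroxide kit has self-accelerating decomposition temperature 26 °C, which is < 50 °C, so it is Code H-5 (Self-Reactive).
Pool-shock granules: available-oxygen content 11 % by mass ≥ 8.5 % by mass → Code H-3 (Oxidizer).
Self-accelerating decomposition temperature 33.8 °C meets the Code H-5 criterion (Self-Reactive), so the organic peroxide kit is Code H-5.
Total Code H-5: (three 13.9 oz packs = 1184.28 g) + (two 17.6 oz packs = 999.68 g) = 2183.96 g.
That is within the Code H-5 ocean vessel limit of 2.5 kg.
Code H-3 quantity: two 32 oz packs = 1817.6 g.
1817.6 g ≤ 2 kg (ocean vessel limit, Code H-3) — within limit.
Every hazard code is within its ocean vessel limit and no segregation rule is violated.

Yes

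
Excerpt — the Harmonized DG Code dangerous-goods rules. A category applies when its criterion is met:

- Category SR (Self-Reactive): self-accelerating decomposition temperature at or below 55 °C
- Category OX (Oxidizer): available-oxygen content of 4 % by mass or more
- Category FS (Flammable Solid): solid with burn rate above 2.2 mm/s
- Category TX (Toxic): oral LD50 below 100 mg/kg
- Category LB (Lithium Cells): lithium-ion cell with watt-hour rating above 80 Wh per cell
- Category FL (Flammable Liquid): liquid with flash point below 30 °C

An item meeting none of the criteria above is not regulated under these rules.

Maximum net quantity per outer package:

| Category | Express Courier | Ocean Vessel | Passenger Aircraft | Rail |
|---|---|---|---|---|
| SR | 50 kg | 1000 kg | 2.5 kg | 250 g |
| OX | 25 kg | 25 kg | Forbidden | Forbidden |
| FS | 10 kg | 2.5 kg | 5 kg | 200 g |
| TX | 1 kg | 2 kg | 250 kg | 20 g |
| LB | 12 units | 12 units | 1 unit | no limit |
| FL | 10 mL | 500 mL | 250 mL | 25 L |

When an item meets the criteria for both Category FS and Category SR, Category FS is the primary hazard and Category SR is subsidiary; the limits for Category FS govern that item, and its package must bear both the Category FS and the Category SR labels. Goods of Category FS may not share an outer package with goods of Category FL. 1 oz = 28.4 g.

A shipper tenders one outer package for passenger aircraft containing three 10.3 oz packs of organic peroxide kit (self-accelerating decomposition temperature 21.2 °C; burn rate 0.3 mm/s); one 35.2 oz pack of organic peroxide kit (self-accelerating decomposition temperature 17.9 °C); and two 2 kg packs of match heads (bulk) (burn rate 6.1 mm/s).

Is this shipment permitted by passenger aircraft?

The organic peroxide kit has self-accelerating decomposition temperature 21.2 °C, which is ≤ 55 °C, so it is Category SR (Self-Reactive).
With self-accelerating decomposition temperature 17.9 °C (≤ 55 °C), the organic peroxide kit falls in Category SR.
Match heads (bulk): burn rate 6.1 mm/s > 2.2 mm/s → Category FS (Flammable Solid).
Category FS quantity: two 2 kg packs = 4 kg.
4 kg is within the passenger aircraft limit of 5 kg for Category FS.
Total Category SR: (three 10.3 oz packs = 877.56 g) + (one 35.2 oz pack = 999.68 g) = 1877.24 g.
That is within the Category SR passenger aircraft limit of 2.5 kg.
The segregation rule (Category FS with Category FL) does not apply to Category FS with Category SR.
Every hazard category is within its passenger aircraft limit and no segregation rule is violated.

Yes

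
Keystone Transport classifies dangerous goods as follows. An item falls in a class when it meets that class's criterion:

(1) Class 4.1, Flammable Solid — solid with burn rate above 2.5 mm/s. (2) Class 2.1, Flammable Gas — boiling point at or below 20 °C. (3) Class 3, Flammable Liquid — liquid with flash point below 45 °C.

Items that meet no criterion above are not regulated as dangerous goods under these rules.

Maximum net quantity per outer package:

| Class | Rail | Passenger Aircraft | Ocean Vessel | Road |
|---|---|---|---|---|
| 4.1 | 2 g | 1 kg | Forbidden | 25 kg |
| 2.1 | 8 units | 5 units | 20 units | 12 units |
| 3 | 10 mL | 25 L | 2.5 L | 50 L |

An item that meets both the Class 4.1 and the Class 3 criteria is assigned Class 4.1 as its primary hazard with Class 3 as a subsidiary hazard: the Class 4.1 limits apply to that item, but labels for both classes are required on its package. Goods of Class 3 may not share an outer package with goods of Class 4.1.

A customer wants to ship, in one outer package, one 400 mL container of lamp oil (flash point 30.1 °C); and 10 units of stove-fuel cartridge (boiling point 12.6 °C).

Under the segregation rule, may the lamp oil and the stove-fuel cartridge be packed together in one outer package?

Yes

Lamp oil: flash point 30.1 °C < 45 °C → Class 3 (Flammable Liquid).
Stove-fuel cartridge: boiling point 12.6 °C ≤ 20 °C → Class 2.1 (Flammable Gas).
No segregation rule bars Class 3 with Class 2.1.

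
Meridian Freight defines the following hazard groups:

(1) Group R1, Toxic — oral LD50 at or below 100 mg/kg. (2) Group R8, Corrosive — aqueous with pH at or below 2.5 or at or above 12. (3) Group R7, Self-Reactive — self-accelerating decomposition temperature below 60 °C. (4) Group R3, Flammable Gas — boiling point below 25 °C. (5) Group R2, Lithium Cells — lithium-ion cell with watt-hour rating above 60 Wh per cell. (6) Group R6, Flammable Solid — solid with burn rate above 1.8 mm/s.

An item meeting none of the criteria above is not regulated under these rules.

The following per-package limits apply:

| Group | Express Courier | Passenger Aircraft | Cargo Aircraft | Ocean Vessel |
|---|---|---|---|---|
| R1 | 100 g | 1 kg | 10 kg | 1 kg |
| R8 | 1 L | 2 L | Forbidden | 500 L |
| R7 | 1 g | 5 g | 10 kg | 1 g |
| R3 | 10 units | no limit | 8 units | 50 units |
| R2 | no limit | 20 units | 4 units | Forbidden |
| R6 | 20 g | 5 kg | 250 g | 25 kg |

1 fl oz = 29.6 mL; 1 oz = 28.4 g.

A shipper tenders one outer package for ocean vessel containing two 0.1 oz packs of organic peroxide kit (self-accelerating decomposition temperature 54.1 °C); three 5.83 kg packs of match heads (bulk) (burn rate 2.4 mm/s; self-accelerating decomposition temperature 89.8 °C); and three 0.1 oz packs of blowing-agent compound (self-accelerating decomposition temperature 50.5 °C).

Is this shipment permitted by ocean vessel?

The organic peroxide kit has self-accelerating decomposition temperature 54.1 °C, which is < 60 °C, so it is Group R7 (Self-Reactive).
With burn rate 2.4 mm/s (> 1.8 mm/s), the match heads (bulk) fall in Group R6.
With self-accelerating decomposition temperature 50.5 °C (< 60 °C), the blowing-agent compound falls in Group R7.
Group R7 net quantity: (two 0.1 oz packs = 5.68 g) + (three 0.1 oz packs = 8.52 g) = 14.2 g.
14.2 g > 1 g (ocean vessel limit, Group R7) — over the limit.
Group R6 quantity: three 5.83 kg packs = 17.49 kg.
17.49 kg is within the ocean vessel limit of 25 kg for Group R6.

No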